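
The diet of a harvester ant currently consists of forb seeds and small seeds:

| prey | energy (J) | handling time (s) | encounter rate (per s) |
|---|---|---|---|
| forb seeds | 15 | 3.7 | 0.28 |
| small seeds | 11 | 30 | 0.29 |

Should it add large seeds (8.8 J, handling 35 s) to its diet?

On forb seeds and small seeds alone, R = ΣλE/(1+Σλh) = 7.39/10.74 = 0.6883 J/s.
large seeds: E/h = 8.8/35 = 0.2514 J/s.
Since 0.2514 < R, time spent handling large seeds is better spent searching.

No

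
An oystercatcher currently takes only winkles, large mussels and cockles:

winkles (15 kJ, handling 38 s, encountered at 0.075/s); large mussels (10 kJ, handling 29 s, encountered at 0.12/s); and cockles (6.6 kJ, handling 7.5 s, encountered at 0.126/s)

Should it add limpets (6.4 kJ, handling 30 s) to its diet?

No

Current rate: (0.075×15 + 0.12×10 + 0.126×6.6)/(1 + 0.075×38 + 0.12×29 + 0.126×7.5) = 0.3815 kJ/s.
limpets: E/h = 6.4/30 = 0.2133 kJ/s.
Since 0.2133 < R, time spent handling limpets is better spent searching.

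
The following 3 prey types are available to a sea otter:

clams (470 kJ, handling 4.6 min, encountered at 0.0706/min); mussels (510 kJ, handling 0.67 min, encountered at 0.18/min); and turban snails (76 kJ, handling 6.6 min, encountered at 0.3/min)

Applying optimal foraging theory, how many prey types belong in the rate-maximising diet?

Rank by E/h (kJ/min): mussels 761, clams 102, turban snails 11.5. Include each in turn until the next type's E/h falls below the running intake rate.
Rate on top 1: 81.92. clams: 102 > 81.92 → include.
Rate on top 2: 86.47. turban snails: 11.5 < 86.47 → exclude; stop.
Optimal diet: mussels, clams — 2 of 3 types.

2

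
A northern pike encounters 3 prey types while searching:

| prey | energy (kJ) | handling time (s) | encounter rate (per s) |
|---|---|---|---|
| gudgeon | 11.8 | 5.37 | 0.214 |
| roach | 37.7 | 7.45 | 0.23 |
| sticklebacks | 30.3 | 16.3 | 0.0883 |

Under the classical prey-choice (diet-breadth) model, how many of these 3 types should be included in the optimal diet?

1

Profitabilities (E/h, kJ/s): roach 5.06, gudgeon 2.2, sticklebacks 1.86. Add prey in this order while the next type's profitability exceeds the intake rate on those already taken.
Rate on top 1: 3.196. gudgeon: 2.2 < 3.196 → exclude; stop.
Optimal diet: roach — 1 of 3 types.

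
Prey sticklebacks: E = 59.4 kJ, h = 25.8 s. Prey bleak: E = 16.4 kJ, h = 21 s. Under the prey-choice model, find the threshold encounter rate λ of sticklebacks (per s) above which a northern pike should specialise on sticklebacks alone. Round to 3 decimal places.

At the threshold, the rate on sticklebacks alone equals the profitability of bleak: λ·59.4/(1 + λ·25.8) = 16.4/21 = 0.781.
Rearranging, λ(59.4 − 0.781×25.8) = 0.781, so λ = 0.781/39.25 = 0.0199 per s.

0.020 per s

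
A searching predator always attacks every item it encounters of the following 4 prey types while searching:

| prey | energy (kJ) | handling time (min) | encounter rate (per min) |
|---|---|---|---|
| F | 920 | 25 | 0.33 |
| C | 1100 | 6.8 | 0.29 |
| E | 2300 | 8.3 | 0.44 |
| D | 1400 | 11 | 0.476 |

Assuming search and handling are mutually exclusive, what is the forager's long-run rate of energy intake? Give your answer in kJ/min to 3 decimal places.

R = Σλ_iE_i / (1 + Σλ_ih_i)
Numerator: 0.33×920 + 0.29×1100 + 0.44×2300 + 0.476×1400 = 2301
Denominator: 1 + 0.33×25 + 0.29×6.8 + 0.44×8.3 + 0.476×11 = 20.11
R = 2301/20.11 = 114.4 kJ/min

114.421 kJ/min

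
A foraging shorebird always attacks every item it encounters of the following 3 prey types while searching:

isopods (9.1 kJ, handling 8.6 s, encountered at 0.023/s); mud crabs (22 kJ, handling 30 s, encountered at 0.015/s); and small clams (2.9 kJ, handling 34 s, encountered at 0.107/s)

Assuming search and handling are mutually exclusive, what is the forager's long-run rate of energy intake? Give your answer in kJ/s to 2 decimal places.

0.16 kJ/s

Energy encountered per unit search time: 0.023×9.1 + 0.015×22 + 0.107×2.9 = 0.8496 kJ/s.
Handling time per unit search time: 0.023×8.6 + 0.015×30 + 0.107×34 = 4.286.
Rate = 0.8496/(1 + 4.286) = 0.1607 kJ/s.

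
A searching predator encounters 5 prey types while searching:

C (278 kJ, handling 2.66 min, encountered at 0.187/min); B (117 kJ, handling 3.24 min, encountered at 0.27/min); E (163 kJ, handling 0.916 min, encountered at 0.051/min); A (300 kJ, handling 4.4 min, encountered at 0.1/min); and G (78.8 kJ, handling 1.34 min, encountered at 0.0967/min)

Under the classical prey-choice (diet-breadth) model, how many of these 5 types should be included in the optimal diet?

E/h in descending order: E 178, C 105, A 68.2, G 58.8, B 36.1 kJ/min. The optimal diet is the largest prefix of this list for which every included type satisfies E_i/h_i > R on the types above it.
Rate on top 1: 7.942. C: 105 > 7.942 → include.
Rate on top 2: 39.05. A: 68.2 > 39.05 → include.
Rate on top 3: 45.51. G: 58.8 > 45.51 → include.
Rate on top 4: 46.33. B: 36.1 < 46.33 → exclude; stop.
Optimal diet: E, C, A, G — 4 of 5 types.

4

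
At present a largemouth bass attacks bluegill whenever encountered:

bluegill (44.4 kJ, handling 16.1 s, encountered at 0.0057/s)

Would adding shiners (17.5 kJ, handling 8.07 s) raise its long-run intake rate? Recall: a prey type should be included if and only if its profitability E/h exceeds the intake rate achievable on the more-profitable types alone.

Yes

Current rate: (0.0057×44.4)/(1 + 0.0057×16.1) = 0.2318 kJ/s.
Profitability of shiners: 17.5/8.07 = 2.169 kJ/s.
2.169 > 0.2318, so adding shiners raises the average — include it.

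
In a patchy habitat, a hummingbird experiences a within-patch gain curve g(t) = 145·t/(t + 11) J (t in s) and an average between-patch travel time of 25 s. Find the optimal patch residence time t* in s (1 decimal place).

16.6 s

Maximise g(t)/(T+t): set derivative to zero → g'(t)(T+t) = g(t).
g'(t) = 145·11/(t + 11)². Setting 145·11/(t+11)² = 145t/[(t+11)(25+t)] gives 11(25+t) = t(t+11), so t² = 11×25 = 275.
t* = √275 = 16.58 s.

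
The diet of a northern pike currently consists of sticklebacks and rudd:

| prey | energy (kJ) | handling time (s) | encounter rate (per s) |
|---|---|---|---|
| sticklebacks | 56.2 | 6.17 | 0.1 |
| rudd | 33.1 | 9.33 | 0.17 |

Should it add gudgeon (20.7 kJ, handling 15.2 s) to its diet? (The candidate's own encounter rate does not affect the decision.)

No

Intake rate on the current diet: R = (0.1×56.2 + 0.17×33.1) / (1 + 0.1×6.17 + 0.17×9.33) = 11.25/3.203 = 3.511 kJ/s.
Profitability of gudgeon: 20.7/15.2 = 1.362 kJ/s.
Since 1.362 < R, time spent handling gudgeon is better spent searching.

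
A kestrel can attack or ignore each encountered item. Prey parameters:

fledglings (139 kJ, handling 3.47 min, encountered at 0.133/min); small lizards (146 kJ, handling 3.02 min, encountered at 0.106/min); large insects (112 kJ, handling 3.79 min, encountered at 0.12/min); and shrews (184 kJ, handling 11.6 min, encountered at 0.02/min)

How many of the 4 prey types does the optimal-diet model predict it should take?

3

Profitabilities (E/h, kJ/min): small lizards 48.3, fledglings 40.1, large insects 29.6, shrews 15.9. Add prey in this order while the next type's profitability exceeds the intake rate on those already taken.
Rate on top 1: 11.72. fledglings: 40.1 > 11.72 → include.
Rate on top 2: 19.06. large insects: 29.6 > 19.06 → include.
Rate on top 3: 21.2. shrews: 15.9 < 21.2 → exclude; stop.
Optimal diet: small lizards, fledglings, large insects — 3 of 4 types.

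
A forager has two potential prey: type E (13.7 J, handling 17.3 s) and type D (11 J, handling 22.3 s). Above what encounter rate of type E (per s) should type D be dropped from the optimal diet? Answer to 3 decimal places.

0.095 per s

At the threshold, the rate on type E alone equals the profitability of type D: λ·13.7/(1 + λ·17.3) = 11/22.3 = 0.4933.
Rearranging, λ(13.7 − 0.4933×17.3) = 0.4933, so λ = 0.4933/5.166 = 0.09548 per s.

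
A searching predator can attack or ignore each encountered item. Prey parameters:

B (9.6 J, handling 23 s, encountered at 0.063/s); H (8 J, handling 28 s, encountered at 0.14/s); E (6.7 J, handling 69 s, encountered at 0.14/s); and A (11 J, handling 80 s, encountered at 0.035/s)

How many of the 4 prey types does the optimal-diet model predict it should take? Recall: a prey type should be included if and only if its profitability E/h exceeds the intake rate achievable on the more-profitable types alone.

2

E/h in descending order: B 0.417, H 0.286, A 0.138, E 0.0971 J/s. The optimal diet is the largest prefix of this list for which every included type satisfies E_i/h_i > R on the types above it.
Rate on top 1: 0.247. H: 0.286 > 0.247 → include.
Rate on top 2: 0.2708. A: 0.138 < 0.2708 → exclude; stop.
Optimal diet: B, H — 2 of 4 types.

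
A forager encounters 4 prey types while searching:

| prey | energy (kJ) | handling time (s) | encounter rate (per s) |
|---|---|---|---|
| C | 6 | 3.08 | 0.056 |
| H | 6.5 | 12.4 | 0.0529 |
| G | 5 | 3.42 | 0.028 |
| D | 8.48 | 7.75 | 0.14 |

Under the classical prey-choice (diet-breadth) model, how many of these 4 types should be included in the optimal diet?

Rank by E/h (kJ/s): C 1.95, G 1.46, D 1.09, H 0.524. Include each in turn until the next type's E/h falls below the running intake rate.
Rate on top 1: 0.2866. G: 1.46 > 0.2866 → include.
Rate on top 2: 0.3753. D: 1.09 > 0.3753 → include.
Rate on top 3: 0.7068. H: 0.524 < 0.7068 → exclude; stop.
Optimal diet: C, G, D — 3 of 4 types.

3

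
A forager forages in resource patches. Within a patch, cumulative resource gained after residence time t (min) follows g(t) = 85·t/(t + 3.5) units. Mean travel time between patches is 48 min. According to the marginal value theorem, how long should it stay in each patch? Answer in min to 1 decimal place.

13.0 min

By the marginal value theorem, leave when the instantaneous gain rate g'(t) equals the habitat-wide average g(t)/(T + t).
g'(t) = 85·3.5/(t + 3.5)². Setting 85·3.5/(t+3.5)² = 85t/[(t+3.5)(48+t)] gives 3.5(48+t) = t(t+3.5), so t² = 3.5×48 = 168.
t* = √168 = 12.96 min.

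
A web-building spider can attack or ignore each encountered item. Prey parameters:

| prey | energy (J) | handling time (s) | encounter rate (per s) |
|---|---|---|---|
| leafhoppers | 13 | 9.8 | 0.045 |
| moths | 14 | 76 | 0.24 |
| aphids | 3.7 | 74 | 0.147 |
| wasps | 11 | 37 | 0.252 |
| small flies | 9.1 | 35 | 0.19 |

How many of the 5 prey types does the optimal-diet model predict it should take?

E/h in descending order: leafhoppers 1.33, wasps 0.297, small flies 0.26, moths 0.184, aphids 0.05 J/s. The optimal diet is the largest prefix of this list for which every included type satisfies E_i/h_i > R on the types above it.
Rate on top 1: 0.406. wasps: 0.297 < 0.406 → exclude; stop.
Optimal diet: leafhoppers — 1 of 5 types.

1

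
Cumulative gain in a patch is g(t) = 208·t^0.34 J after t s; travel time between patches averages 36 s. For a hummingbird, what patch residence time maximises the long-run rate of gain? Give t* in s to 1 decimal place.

By the marginal value theorem, leave when the instantaneous gain rate g'(t) equals the habitat-wide average g(t)/(T + t).
g'(t) = 0.34·208·t^-0.66. Setting 0.34·208·t^-0.66 = 208·t^0.34/(36+t) gives 0.34(36+t) = t, so 0.66·t = 0.34×36.
t* = 0.34×36/0.66 = 18.55 s.

18.5 s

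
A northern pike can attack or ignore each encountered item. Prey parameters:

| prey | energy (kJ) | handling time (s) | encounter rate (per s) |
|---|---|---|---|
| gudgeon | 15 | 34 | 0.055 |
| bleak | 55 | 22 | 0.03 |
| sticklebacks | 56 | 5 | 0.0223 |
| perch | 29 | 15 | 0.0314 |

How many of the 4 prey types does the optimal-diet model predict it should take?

3

Profitabilities (E/h, kJ/s): sticklebacks 11.2, bleak 2.5, perch 1.93, gudgeon 0.441. Add prey in this order while the next type's profitability exceeds the intake rate on those already taken.
Rate on top 1: 1.124. bleak: 2.5 > 1.124 → include.
Rate on top 2: 1.636. perch: 1.93 > 1.636 → include.
Rate on top 3: 1.699. gudgeon: 0.441 < 1.699 → exclude; stop.
Optimal diet: sticklebacks, bleak, perch — 3 of 4 types.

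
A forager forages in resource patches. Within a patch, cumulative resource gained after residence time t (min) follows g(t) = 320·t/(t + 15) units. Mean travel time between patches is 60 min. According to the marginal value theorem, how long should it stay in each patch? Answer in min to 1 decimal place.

30.0 min

Optimal t* satisfies g'(t*) = g(t*)/(T + t*).
g'(t) = 320·15/(t + 15)². Setting 320·15/(t+15)² = 320t/[(t+15)(60+t)] gives 15(60+t) = t(t+15), so t² = 15×60 = 900.
t* = √900 = 30 min.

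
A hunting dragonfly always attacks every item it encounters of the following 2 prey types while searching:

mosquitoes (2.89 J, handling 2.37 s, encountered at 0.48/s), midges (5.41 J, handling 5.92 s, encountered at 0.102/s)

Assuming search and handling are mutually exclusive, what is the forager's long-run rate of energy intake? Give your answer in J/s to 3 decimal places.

0.707 J/s

R = (0.48×2.89 + 0.102×5.41) / (1 + 0.48×2.37 + 0.102×5.92) = 1.939/2.741 = 0.7073 J/s.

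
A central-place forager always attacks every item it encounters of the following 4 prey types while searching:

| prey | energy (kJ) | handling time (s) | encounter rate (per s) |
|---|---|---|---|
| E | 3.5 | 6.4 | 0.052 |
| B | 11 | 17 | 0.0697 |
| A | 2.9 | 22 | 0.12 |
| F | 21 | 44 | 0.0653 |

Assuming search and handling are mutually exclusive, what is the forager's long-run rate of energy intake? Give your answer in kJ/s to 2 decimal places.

R = Σλ_iE_i / (1 + Σλ_ih_i)
Numerator: 0.052×3.5 + 0.0697×11 + 0.12×2.9 + 0.0653×21 = 2.668
Denominator: 1 + 0.052×6.4 + 0.0697×17 + 0.12×22 + 0.0653×44 = 8.031
R = 2.668/8.031 = 0.3322 kJ/s

0.33 kJ/s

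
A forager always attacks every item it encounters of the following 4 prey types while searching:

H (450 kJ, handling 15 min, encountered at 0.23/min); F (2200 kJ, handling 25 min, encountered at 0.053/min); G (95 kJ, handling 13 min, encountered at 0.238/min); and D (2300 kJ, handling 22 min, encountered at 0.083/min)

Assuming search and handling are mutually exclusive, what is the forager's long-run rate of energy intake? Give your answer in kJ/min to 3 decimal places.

40.543 kJ/min

Energy encountered per unit search time: 0.23×450 + 0.053×2200 + 0.238×95 + 0.083×2300 = 433.6 kJ/min.
Handling time per unit search time: 0.23×15 + 0.053×25 + 0.238×13 + 0.083×22 = 9.695.
Rate = 433.6/(1 + 9.695) = 40.54 kJ/min.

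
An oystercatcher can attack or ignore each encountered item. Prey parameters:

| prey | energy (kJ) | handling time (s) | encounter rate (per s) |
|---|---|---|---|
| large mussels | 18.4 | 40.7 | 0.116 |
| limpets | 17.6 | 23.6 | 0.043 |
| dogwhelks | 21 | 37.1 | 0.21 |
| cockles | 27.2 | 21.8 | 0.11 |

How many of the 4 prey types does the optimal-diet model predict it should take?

1

E/h in descending order: cockles 1.25, limpets 0.746, dogwhelks 0.566, large mussels 0.452 kJ/s. The optimal diet is the largest prefix of this list for which every included type satisfies E_i/h_i > R on the types above it.
Rate on top 1: 0.8805. limpets: 0.746 < 0.8805 → exclude; stop.
Optimal diet: cockles — 1 of 4 types.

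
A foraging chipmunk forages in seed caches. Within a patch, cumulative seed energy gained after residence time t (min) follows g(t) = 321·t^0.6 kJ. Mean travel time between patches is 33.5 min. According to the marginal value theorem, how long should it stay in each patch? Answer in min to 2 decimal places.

50.25 min

By the marginal value theorem, leave when the instantaneous gain rate g'(t) equals the habitat-wide average g(t)/(T + t).
g'(t) = 0.6·321·t^-0.4. Setting 0.6·321·t^-0.4 = 321·t^0.6/(33.5+t) gives 0.6(33.5+t) = t, so 0.40·t = 0.6×33.5.
t* = 0.6×33.5/0.40 = 50.25 min.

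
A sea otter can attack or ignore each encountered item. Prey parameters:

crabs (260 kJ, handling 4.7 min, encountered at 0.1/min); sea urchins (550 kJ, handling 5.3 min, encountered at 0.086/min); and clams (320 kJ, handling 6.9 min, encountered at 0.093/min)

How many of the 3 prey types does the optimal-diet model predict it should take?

Rank by E/h (kJ/min): sea urchins 104, crabs 55.3, clams 46.4. Include each in turn until the next type's E/h falls below the running intake rate.
Rate on top 1: 32.49. crabs: 55.3 > 32.49 → include.
Rate on top 2: 38.06. clams: 46.4 > 38.06 → include.
Optimal diet: sea urchins, crabs, clams — 3 of 3 types.

3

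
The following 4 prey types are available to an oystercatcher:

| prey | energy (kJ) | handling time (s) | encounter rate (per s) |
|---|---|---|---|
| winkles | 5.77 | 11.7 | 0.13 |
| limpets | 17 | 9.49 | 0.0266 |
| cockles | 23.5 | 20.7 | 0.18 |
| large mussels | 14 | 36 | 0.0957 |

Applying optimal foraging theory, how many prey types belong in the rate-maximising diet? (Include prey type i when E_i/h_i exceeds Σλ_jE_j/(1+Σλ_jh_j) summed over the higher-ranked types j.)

2

Rank by E/h (kJ/s): limpets 1.79, cockles 1.14, winkles 0.493, large mussels 0.389. Include each in turn until the next type's E/h falls below the running intake rate.
Rate on top 1: 0.3611. cockles: 1.14 > 0.3611 → include.
Rate on top 2: 0.9405. winkles: 0.493 < 0.9405 → exclude; stop.
Optimal diet: limpets, cockles — 2 of 4 types.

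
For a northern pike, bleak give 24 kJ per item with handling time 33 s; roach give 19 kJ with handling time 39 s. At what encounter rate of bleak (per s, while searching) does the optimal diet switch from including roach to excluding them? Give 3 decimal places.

0.061 per s

At the threshold, the rate on bleak alone equals the profitability of roach: λ·24/(1 + λ·33) = 19/39 = 0.4872.
Rearranging, λ(24 − 0.4872×33) = 0.4872, so λ = 0.4872/7.923 = 0.06149 per s.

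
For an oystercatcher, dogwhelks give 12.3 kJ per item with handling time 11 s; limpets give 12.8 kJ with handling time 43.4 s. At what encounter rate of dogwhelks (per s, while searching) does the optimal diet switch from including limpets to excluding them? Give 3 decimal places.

0.033 per s

Drop limpets once their profitability E₂/h₂ falls below the rate achievable on dogwhelks alone: E₂/h₂ = λE₁/(1 + λh₁).
Solve for λ: λE₁h₂ = E₂(1 + λh₁) → λ(E₁h₂ − E₂h₁) = E₂ → λ = E₂/(E₁h₂ − E₂h₁).
λ = 12.8/(12.3×43.4 − 12.8×11) = 12.8/393 = 0.03257 per s.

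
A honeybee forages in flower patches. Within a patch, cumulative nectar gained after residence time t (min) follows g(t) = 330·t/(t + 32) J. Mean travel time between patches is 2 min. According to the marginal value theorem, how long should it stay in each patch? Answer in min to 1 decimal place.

By the marginal value theorem, leave when the instantaneous gain rate g'(t) equals the habitat-wide average g(t)/(T + t).
g'(t) = 330·32/(t + 32)². Setting 330·32/(t+32)² = 330t/[(t+32)(2+t)] gives 32(2+t) = t(t+32), so t² = 32×2 = 64.
t* = √64 = 8 min.

8.0 min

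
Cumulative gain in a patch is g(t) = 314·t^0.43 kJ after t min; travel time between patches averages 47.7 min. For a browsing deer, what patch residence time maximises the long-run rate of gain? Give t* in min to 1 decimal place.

Optimal t* satisfies g'(t*) = g(t*)/(T + t*).
g'(t) = 0.43·314·t^-0.57. Setting 0.43·314·t^-0.57 = 314·t^0.43/(47.7+t) gives 0.43(47.7+t) = t, so 0.57·t = 0.43×47.7.
t* = 0.43×47.7/0.57 = 35.98 min.

36.0 min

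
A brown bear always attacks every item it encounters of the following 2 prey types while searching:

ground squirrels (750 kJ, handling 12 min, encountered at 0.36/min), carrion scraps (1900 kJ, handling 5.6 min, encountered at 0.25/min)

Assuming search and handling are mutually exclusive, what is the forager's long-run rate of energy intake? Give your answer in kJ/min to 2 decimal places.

R = (0.36×750 + 0.25×1900) / (1 + 0.36×12 + 0.25×5.6) = 745/6.72 = 110.9 kJ/min.

110.86 kJ/min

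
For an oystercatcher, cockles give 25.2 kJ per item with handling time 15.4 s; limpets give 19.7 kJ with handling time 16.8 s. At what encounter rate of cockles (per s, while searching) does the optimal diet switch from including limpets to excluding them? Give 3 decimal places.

The zero-one rule: include limpets iff E₂/h₂ > λE₁/(1+λh₁). Equality gives the switch point.
λE₁h₂ = E₂ + λE₂h₁ ⇒ λ = E₂/(E₁h₂ − E₂h₁) = 19.7/(423.4 − 303.4) = 0.1642 per s.

0.164 per s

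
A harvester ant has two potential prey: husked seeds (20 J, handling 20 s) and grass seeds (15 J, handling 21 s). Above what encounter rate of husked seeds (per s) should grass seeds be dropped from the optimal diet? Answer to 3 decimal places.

0.125 per s

Drop grass seeds once their profitability E₂/h₂ falls below the rate achievable on husked seeds alone: E₂/h₂ = λE₁/(1 + λh₁).
Solve for λ: λE₁h₂ = E₂(1 + λh₁) → λ(E₁h₂ − E₂h₁) = E₂ → λ = E₂/(E₁h₂ − E₂h₁).
λ = 15/(20×21 − 15×20) = 15/120 = 0.125 per s.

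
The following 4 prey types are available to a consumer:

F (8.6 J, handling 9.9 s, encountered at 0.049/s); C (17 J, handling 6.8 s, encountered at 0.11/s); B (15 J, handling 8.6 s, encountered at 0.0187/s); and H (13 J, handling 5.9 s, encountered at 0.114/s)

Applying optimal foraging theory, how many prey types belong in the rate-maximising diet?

3

Rank by E/h (J/s): C 2.5, H 2.2, B 1.74, F 0.869. Include each in turn until the next type's E/h falls below the running intake rate.
Rate on top 1: 1.07. H: 2.2 > 1.07 → include.
Rate on top 2: 1.385. B: 1.74 > 1.385 → include.
Rate on top 3: 1.407. F: 0.869 < 1.407 → exclude; stop.
Optimal diet: C, H, B — 3 of 4 types.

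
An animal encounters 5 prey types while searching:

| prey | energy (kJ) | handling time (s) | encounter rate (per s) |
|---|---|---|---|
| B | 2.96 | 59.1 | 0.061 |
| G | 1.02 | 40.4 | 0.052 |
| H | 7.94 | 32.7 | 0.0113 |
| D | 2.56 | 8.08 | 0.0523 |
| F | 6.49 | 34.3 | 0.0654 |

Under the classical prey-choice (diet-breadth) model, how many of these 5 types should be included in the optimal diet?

3

Rank by E/h (kJ/s): D 0.317, H 0.243, F 0.189, B 0.0501, G 0.0252. Include each in turn until the next type's E/h falls below the running intake rate.
Rate on top 1: 0.09412. H: 0.243 > 0.09412 → include.
Rate on top 2: 0.1248. F: 0.189 > 0.1248 → include.
Rate on top 3: 0.1606. B: 0.0501 < 0.1606 → exclude; stop.
Optimal diet: D, H, F — 3 of 5 types.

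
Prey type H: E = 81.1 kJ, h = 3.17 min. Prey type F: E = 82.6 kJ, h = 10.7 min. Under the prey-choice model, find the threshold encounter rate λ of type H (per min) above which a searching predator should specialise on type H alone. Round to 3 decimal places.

Drop type F once their profitability E₂/h₂ falls below the rate achievable on type H alone: E₂/h₂ = λE₁/(1 + λh₁).
Solve for λ: λE₁h₂ = E₂(1 + λh₁) → λ(E₁h₂ − E₂h₁) = E₂ → λ = E₂/(E₁h₂ − E₂h₁).
λ = 82.6/(81.1×10.7 − 82.6×3.17) = 82.6/605.9 = 0.1363 per min.

0.136 per min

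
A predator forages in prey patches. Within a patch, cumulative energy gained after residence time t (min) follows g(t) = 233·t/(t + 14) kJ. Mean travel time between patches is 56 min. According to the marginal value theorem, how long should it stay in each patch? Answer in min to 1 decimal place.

28.0 min

Optimal t* satisfies g'(t*) = g(t*)/(T + t*).
g'(t) = 233·14/(t + 14)². Setting 233·14/(t+14)² = 233t/[(t+14)(56+t)] gives 14(56+t) = t(t+14), so t² = 14×56 = 784.
t* = √784 = 28 min.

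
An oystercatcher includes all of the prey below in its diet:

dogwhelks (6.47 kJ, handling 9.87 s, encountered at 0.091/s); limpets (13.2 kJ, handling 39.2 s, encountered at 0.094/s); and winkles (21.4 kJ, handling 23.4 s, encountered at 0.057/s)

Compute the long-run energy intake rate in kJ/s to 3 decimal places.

0.441 kJ/s

R = (0.091×6.47 + 0.094×13.2 + 0.057×21.4) / (1 + 0.091×9.87 + 0.094×39.2 + 0.057×23.4) = 3.049/6.917 = 0.4409 kJ/s.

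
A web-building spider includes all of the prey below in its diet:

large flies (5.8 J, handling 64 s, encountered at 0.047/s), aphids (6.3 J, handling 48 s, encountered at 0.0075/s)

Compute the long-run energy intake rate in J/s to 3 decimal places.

R = (0.047×5.8 + 0.0075×6.3) / (1 + 0.047×64 + 0.0075×48) = 0.3199/4.368 = 0.07323 J/s.

0.073 J/s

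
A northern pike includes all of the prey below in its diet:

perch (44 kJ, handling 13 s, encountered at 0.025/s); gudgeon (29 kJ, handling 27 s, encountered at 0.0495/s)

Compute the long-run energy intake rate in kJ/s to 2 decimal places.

0.95 kJ/s

Energy encountered per unit search time: 0.025×44 + 0.0495×29 = 2.535 kJ/s.
Handling time per unit search time: 0.025×13 + 0.0495×27 = 1.662.
Rate = 2.535/(1 + 1.662) = 0.9527 kJ/s.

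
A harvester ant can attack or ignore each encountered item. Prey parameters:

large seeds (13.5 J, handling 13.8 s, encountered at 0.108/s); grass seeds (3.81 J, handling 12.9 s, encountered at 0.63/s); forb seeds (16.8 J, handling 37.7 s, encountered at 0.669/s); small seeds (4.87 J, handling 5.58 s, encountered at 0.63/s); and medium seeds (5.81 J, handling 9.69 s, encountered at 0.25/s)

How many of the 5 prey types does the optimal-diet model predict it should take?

Rank by E/h (J/s): large seeds 0.978, small seeds 0.873, medium seeds 0.6, forb seeds 0.446, grass seeds 0.295. Include each in turn until the next type's E/h falls below the running intake rate.
Rate on top 1: 0.5854. small seeds: 0.873 > 0.5854 → include.
Rate on top 2: 0.7536. medium seeds: 0.6 < 0.7536 → exclude; stop.
Optimal diet: large seeds, small seeds — 2 of 5 types.

2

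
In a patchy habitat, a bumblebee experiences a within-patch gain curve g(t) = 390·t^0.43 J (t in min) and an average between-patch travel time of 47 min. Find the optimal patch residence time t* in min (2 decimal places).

By the marginal value theorem, leave when the instantaneous gain rate g'(t) equals the habitat-wide average g(t)/(T + t).
g'(t) = 0.43·390·t^-0.57. Setting 0.43·390·t^-0.57 = 390·t^0.43/(47+t) gives 0.43(47+t) = t, so 0.57·t = 0.43×47.
t* = 0.43×47/0.57 = 35.46 min.

35.46 min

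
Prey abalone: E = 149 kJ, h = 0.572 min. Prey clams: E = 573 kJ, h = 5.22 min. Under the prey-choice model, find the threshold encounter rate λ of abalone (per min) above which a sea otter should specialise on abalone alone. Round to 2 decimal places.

1.27 per min

At the threshold, the rate on abalone alone equals the profitability of clams: λ·149/(1 + λ·0.572) = 573/5.22 = 109.8.
Rearranging, λ(149 − 109.8×0.572) = 109.8, so λ = 109.8/86.21 = 1.273 per min.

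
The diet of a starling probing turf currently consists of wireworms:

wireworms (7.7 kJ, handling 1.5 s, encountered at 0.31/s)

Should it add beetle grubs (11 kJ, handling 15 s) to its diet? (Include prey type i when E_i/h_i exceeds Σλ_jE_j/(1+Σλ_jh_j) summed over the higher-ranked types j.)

On wireworms alone, R = ΣλE/(1+Σλh) = 2.387/1.465 = 1.629 kJ/s.
Profitability of beetle grubs: 11/15 = 0.7333 kJ/s.
Since 0.7333 < R, time spent handling beetle grubs is better spent searching.

No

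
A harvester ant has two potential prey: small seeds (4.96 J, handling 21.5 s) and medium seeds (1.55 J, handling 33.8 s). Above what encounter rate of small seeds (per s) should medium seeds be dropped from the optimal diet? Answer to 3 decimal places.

0.012 per s

The zero-one rule: include medium seeds iff E₂/h₂ > λE₁/(1+λh₁). Equality gives the switch point.
λE₁h₂ = E₂ + λE₂h₁ ⇒ λ = E₂/(E₁h₂ − E₂h₁) = 1.55/(167.6 − 33.33) = 0.01154 per s.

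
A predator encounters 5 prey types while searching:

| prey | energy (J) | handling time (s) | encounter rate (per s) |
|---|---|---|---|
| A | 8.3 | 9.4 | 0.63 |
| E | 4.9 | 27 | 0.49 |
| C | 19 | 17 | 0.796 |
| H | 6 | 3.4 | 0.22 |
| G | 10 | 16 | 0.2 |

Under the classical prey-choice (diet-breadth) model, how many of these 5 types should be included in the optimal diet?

Profitabilities (E/h, J/s): H 1.76, C 1.12, A 0.883, G 0.625, E 0.181. Add prey in this order while the next type's profitability exceeds the intake rate on those already taken.
Rate on top 1: 0.7551. C: 1.12 > 0.7551 → include.
Rate on top 2: 1.076. A: 0.883 < 1.076 → exclude; stop.
Optimal diet: H, C — 2 of 5 types.

2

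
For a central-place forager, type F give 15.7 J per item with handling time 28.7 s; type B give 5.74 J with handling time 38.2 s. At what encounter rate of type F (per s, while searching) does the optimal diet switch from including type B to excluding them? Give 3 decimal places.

At the threshold, the rate on type F alone equals the profitability of type B: λ·15.7/(1 + λ·28.7) = 5.74/38.2 = 0.1503.
Rearranging, λ(15.7 − 0.1503×28.7) = 0.1503, so λ = 0.1503/11.39 = 0.0132 per s.

0.013 per s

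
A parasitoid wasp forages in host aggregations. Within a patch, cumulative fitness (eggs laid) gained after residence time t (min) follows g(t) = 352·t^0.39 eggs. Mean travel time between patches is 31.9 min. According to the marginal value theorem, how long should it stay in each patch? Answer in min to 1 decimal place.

20.4 min

Maximise g(t)/(T+t): set derivative to zero → g'(t)(T+t) = g(t).
g'(t) = 0.39·352·t^-0.61. Setting 0.39·352·t^-0.61 = 352·t^0.39/(31.9+t) gives 0.39(31.9+t) = t, so 0.61·t = 0.39×31.9.
t* = 0.39×31.9/0.61 = 20.4 min.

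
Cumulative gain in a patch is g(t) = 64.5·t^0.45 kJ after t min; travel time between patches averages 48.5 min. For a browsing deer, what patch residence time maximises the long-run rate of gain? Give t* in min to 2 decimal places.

39.68 min

Optimal t* satisfies g'(t*) = g(t*)/(T + t*).
g'(t) = 0.45·64.5·t^-0.55. Setting 0.45·64.5·t^-0.55 = 64.5·t^0.45/(48.5+t) gives 0.45(48.5+t) = t, so 0.55·t = 0.45×48.5.
t* = 0.45×48.5/0.55 = 39.68 min.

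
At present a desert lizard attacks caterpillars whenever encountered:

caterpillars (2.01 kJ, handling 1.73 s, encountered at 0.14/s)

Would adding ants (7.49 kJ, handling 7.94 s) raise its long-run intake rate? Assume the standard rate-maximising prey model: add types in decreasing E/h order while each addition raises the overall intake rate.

Yes

Current rate: (0.14×2.01)/(1 + 0.14×1.73) = 0.2265 kJ/s.
ants: E/h = 7.49/7.94 = 0.9433 kJ/s.
Since 0.9433 > R, including ants increases the long-run rate.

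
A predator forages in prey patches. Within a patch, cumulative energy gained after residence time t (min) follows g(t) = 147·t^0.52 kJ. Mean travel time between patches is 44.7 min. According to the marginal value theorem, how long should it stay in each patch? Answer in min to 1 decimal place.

48.4 min

Maximise g(t)/(T+t): set derivative to zero → g'(t)(T+t) = g(t).
g'(t) = 0.52·147·t^-0.48. Setting 0.52·147·t^-0.48 = 147·t^0.52/(44.7+t) gives 0.52(44.7+t) = t, so 0.48·t = 0.52×44.7.
t* = 0.52×44.7/0.48 = 48.43 min.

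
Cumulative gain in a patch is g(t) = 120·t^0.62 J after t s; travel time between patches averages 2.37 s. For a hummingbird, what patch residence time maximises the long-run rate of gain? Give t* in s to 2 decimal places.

3.87 s

Maximise g(t)/(T+t): set derivative to zero → g'(t)(T+t) = g(t).
g'(t) = 0.62·120·t^-0.38. Setting 0.62·120·t^-0.38 = 120·t^0.62/(2.37+t) gives 0.62(2.37+t) = t, so 0.38·t = 0.62×2.37.
t* = 0.62×2.37/0.38 = 3.867 s.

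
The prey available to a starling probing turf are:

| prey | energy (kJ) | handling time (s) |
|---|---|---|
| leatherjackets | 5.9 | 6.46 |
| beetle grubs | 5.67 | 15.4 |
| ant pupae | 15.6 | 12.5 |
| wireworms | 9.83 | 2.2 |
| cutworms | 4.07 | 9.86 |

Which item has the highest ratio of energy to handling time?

Profitability E/h (kJ/s): leatherjackets = 5.9/6.46 = 0.913, beetle grubs = 5.67/15.4 = 0.368, ant pupae = 15.6/12.5 = 1.25, wireworms = 9.83/2.2 = 4.47, cutworms = 4.07/9.86 = 0.413.
Ranked: wireworms > ant pupae > leatherjackets > cutworms > beetle grubs.

wireworms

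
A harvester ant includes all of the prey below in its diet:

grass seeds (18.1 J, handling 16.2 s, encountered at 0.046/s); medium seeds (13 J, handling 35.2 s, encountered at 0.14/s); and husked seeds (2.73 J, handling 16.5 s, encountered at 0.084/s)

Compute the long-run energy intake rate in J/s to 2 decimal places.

R = (0.046×18.1 + 0.14×13 + 0.084×2.73) / (1 + 0.046×16.2 + 0.14×35.2 + 0.084×16.5) = 2.882/8.059 = 0.3576 J/s.

0.36 J/s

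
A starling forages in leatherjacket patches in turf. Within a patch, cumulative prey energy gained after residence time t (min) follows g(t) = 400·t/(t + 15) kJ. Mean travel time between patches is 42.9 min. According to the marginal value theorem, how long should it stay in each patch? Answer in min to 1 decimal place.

25.4 min

Optimal t* satisfies g'(t*) = g(t*)/(T + t*).
g'(t) = 400·15/(t + 15)². Setting 400·15/(t+15)² = 400t/[(t+15)(42.9+t)] gives 15(42.9+t) = t(t+15), so t² = 15×42.9 = 643.5.
t* = √643.5 = 25.37 min.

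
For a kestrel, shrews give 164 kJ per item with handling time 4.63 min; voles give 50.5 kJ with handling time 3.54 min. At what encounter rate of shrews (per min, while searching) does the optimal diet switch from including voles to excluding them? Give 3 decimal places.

At the threshold, the rate on shrews alone equals the profitability of voles: λ·164/(1 + λ·4.63) = 50.5/3.54 = 14.27.
Rearranging, λ(164 − 14.27×4.63) = 14.27, so λ = 14.27/97.95 = 0.1456 per min.

0.146 per min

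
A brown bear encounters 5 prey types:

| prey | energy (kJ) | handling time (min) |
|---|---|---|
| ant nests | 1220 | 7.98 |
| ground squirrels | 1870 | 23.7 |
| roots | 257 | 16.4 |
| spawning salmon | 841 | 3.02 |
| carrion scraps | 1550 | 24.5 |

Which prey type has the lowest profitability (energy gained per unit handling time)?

roots

In descending order of E/h:
spawning salmon: 841/3.02 = 278 kJ/min
ant nests: 1220/7.98 = 153 kJ/min
ground squirrels: 1870/23.7 = 78.9 kJ/min
carrion scraps: 1550/24.5 = 63.3 kJ/min
roots: 257/16.4 = 15.7 kJ/min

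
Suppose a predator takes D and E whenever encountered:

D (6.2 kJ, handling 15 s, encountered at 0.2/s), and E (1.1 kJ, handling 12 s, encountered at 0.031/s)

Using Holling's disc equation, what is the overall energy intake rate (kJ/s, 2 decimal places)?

Energy encountered per unit search time: 0.2×6.2 + 0.031×1.1 = 1.274 kJ/s.
Handling time per unit search time: 0.2×15 + 0.031×12 = 3.372.
Rate = 1.274/(1 + 3.372) = 0.2914 kJ/s.

0.29 kJ/s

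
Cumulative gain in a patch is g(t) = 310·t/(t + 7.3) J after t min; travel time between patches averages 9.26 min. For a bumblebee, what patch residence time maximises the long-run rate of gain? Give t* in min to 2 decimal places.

Maximise g(t)/(T+t): set derivative to zero → g'(t)(T+t) = g(t).
g'(t) = 310·7.3/(t + 7.3)². Setting 310·7.3/(t+7.3)² = 310t/[(t+7.3)(9.26+t)] gives 7.3(9.26+t) = t(t+7.3), so t² = 7.3×9.26 = 67.6.
t* = √67.6 = 8.222 min.

8.22 min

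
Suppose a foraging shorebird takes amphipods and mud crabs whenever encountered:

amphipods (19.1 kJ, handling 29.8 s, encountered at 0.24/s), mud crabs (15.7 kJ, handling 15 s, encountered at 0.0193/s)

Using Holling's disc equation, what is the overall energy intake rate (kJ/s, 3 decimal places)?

0.579 kJ/s

R = (0.24×19.1 + 0.0193×15.7) / (1 + 0.24×29.8 + 0.0193×15) = 4.887/8.442 = 0.5789 kJ/s.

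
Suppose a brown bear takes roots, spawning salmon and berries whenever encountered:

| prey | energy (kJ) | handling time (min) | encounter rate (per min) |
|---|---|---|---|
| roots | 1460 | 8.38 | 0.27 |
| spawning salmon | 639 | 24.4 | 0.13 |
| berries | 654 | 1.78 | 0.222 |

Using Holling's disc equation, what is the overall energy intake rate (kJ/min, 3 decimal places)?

91.139 kJ/min

R = (0.27×1460 + 0.13×639 + 0.222×654) / (1 + 0.27×8.38 + 0.13×24.4 + 0.222×1.78) = 622.5/6.83 = 91.14 kJ/min.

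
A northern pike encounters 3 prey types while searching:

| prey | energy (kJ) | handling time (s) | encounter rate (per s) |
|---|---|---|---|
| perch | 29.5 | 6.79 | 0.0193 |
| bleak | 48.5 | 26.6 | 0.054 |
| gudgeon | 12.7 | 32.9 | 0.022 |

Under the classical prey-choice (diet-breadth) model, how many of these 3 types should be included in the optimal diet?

2

E/h in descending order: perch 4.34, bleak 1.82, gudgeon 0.386 kJ/s. The optimal diet is the largest prefix of this list for which every included type satisfies E_i/h_i > R on the types above it.
Rate on top 1: 0.5034. bleak: 1.82 > 0.5034 → include.
Rate on top 2: 1.242. gudgeon: 0.386 < 1.242 → exclude; stop.
Optimal diet: perch, bleak — 2 of 3 types.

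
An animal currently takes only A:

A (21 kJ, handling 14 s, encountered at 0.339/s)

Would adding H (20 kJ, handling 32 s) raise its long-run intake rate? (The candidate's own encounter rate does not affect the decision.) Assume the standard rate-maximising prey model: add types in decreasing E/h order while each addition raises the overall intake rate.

Current rate: (0.339×21)/(1 + 0.339×14) = 1.239 kJ/s.
H: E/h = 20/32 = 0.625 kJ/s.
0.625 < 1.239, so adding H would lower the average — exclude it.

No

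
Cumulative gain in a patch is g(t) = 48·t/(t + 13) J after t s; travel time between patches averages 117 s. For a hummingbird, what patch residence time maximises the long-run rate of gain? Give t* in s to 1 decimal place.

By the marginal value theorem, leave when the instantaneous gain rate g'(t) equals the habitat-wide average g(t)/(T + t).
g'(t) = 48·13/(t + 13)². Setting 48·13/(t+13)² = 48t/[(t+13)(117+t)] gives 13(117+t) = t(t+13), so t² = 13×117 = 1521.
t* = √1521 = 39 s.

39.0 s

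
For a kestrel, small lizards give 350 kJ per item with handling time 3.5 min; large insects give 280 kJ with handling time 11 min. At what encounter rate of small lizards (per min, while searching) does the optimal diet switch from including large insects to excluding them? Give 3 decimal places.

0.098 per min

Drop large insects once their profitability E₂/h₂ falls below the rate achievable on small lizards alone: E₂/h₂ = λE₁/(1 + λh₁).
Solve for λ: λE₁h₂ = E₂(1 + λh₁) → λ(E₁h₂ − E₂h₁) = E₂ → λ = E₂/(E₁h₂ − E₂h₁).
λ = 280/(350×11 − 280×3.5) = 280/2870 = 0.09756 per min.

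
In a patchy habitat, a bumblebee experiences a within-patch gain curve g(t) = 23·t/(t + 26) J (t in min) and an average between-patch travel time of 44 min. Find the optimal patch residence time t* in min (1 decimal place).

33.8 min

By the marginal value theorem, leave when the instantaneous gain rate g'(t) equals the habitat-wide average g(t)/(T + t).
g'(t) = 23·26/(t + 26)². Setting 23·26/(t+26)² = 23t/[(t+26)(44+t)] gives 26(44+t) = t(t+26), so t² = 26×44 = 1144.
t* = √1144 = 33.82 min.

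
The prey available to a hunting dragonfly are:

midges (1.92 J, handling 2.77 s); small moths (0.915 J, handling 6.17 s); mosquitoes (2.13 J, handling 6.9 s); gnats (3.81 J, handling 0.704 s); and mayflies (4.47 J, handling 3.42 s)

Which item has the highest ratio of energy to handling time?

In descending order of E/h:
gnats: 3.81/0.704 = 5.41 J/s
mayflies: 4.47/3.42 = 1.31 J/s
midges: 1.92/2.77 = 0.693 J/s
mosquitoes: 2.13/6.9 = 0.309 J/s
small moths: 0.915/6.17 = 0.148 J/s

gnats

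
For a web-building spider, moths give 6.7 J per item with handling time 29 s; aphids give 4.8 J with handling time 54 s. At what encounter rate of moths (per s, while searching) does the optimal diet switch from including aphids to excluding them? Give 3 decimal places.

0.022 per s

At the threshold, the rate on moths alone equals the profitability of aphids: λ·6.7/(1 + λ·29) = 4.8/54 = 0.08889.
Rearranging, λ(6.7 − 0.08889×29) = 0.08889, so λ = 0.08889/4.122 = 0.02156 per s.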